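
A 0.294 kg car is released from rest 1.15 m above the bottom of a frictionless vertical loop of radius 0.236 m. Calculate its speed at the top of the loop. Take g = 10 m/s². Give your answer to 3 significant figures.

Energy conservation: mgh = ½mv_top² + mg(2r)
v_top² = 2g(h − 2r) = 2(10)(1.15 − 0.4720) = 13.56
v_top = 3.682 m/s

v = 3.68 m/s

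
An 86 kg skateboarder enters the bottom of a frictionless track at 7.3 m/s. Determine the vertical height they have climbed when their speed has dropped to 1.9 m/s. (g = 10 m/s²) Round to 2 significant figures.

h = 2.5 m

Conservation of energy: ½mv₁² = ½mv₂² + mgh
h = (v₁² − v₂²)/(2g) = (7.3² − 1.9²)/(2 × 10) = 2.484 m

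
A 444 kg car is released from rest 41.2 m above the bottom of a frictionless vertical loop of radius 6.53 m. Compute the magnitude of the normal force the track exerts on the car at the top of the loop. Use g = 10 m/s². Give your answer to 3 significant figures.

N = 33800 N

Energy from release to top (height 2r): mgh = ½mv_top² + mg(2r)
v_top² = 2g(h − 2r) = 2(10)(41.2 − 13.06) = 562.80 m²/s²
At the top, both N and weight point toward the centre: N + mg = mv_top²/r
N = m(v_top²/r − g) = 444(562.80/6.53 − 10) = 33827 N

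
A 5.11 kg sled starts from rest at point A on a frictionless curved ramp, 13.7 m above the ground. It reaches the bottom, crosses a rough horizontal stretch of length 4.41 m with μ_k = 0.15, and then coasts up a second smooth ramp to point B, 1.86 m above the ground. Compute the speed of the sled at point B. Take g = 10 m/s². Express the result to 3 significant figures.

v = 15.0 m/s

Energy at A: mgh₁ = (5.11)(10)(13.7) = 700.07 J
Friction loss: W_f = μ_k mg d = 33.80 J
At B: ½mv² + mgh₂ = mgh₁ − W_f
½mv² = 700.07 − 33.80 − 95.046 = 571.22 J
v = √(2 × 571.22/5.11) = 14.95 m/s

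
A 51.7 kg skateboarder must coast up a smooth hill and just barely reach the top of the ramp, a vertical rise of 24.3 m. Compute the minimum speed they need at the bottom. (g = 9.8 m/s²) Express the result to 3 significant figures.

v = 21.8 m/s

At the top they are momentarily at rest, so all KE converts to PE: ½mv² = mgh
v = √(2gh) = √(2 × 9.8 × 24.3) = 21.82 m/s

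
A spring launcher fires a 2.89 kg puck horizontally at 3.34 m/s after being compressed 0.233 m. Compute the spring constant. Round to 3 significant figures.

½kx² = ½mv²
k = mv²/x² = (2.89)(3.34)²/(0.233)² = 593.9 N/m

k = 594 N/m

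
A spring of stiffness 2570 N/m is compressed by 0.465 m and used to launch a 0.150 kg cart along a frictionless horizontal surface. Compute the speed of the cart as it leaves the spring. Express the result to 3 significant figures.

v = 60.9 m/s

Conservation of energy: ½kx² = ½mv²
v = x√(k/m) = 0.465 × √(2570/0.150) = 60.87 m/s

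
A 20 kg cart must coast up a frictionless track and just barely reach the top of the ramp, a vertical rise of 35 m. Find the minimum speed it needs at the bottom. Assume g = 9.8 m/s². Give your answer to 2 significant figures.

v = 26 m/s

At the top it is momentarily at rest, so all KE converts to PE: ½mv² = mgh
v = √(2gh) = √(2 × 9.8 × 35) = 26.19 m/s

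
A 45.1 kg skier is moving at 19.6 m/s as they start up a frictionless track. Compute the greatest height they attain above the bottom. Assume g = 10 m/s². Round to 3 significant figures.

By energy conservation, ½mv² = mgh
h = v²/(2g) = 19.6²/(2 × 10) = 19.21 m

h = 19.2 m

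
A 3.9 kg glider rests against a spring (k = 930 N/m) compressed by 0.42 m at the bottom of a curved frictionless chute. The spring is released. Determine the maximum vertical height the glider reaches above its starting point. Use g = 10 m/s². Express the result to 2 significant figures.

h = 2.1 m

All spring PE becomes gravitational PE at the highest point: ½kx² = mgh
h = kx²/(2mg) = (930)(0.42)²/(2 × 3.9 × 10) = 2.103 m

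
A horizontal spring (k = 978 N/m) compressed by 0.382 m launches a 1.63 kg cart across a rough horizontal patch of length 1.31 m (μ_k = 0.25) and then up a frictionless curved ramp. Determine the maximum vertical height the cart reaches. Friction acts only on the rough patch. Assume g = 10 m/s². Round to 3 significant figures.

h = 4.05 m

Spring energy: E₀ = ½kx² = ½(978)(0.382)² = 71.357 J
Friction: W_f = μ_k mg d = (0.25)(1.63)(10)(1.31) = 5.338 J
Energy at base of ramp: E = 71.357 − 5.338 = 66.019 J
At max height all remaining energy is PE: mgh = E ⇒ h = E/(mg) = 66.019/(1.63 × 10) = 4.050 m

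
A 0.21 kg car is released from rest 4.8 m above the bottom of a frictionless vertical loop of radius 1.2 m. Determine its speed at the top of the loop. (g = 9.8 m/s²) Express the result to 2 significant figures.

Energy conservation: mgh = ½mv_top² + mg(2r)
v_top² = 2g(h − 2r) = 2(9.8)(4.8 − 2.400) = 47.04
v_top = 6.859 m/s

v = 6.9 m/s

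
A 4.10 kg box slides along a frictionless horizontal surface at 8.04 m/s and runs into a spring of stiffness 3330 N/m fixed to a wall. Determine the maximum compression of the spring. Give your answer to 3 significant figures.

x = 0.282 m

All KE is stored as spring PE at maximum compression: ½mv² = ½kx²
x = v√(m/k) = 8.04 × √(4.10/3330) = 0.2821 m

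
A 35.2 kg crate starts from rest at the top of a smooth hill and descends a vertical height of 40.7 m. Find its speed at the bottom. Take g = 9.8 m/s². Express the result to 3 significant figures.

v = 28.2 m/s

By conservation of mechanical energy, mgh = ½mv²
v = √(2gh) = √(2 × 9.8 × 40.7) = √797.72 = 28.24 m/s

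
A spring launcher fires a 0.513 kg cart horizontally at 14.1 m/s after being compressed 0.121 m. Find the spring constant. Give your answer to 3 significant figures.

½kx² = ½mv²
k = mv²/x² = (0.513)(14.1)²/(0.121)² = 6966 N/m

k = 6970 N/m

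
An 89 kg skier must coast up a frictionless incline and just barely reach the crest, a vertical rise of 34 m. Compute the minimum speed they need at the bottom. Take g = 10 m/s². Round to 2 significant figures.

v = 26 m/s

At the top they are momentarily at rest, so all KE converts to PE: ½mv² = mgh
v = √(2gh) = √(2 × 10 × 34) = 26.08 m/s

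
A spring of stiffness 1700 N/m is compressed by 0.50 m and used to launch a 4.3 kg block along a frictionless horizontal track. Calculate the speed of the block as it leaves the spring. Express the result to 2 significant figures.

The block leaves the spring when the spring is at natural length, so ½kx² = ½mv²
v = x√(k/m) = 0.50 × √(1700/4.3) = 9.942 m/s

v = 9.9 m/s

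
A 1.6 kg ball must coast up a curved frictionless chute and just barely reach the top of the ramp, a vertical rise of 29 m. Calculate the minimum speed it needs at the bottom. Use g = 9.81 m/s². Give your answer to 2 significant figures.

v = 24 m/s

At the top it is momentarily at rest, so all KE converts to PE: ½mv² = mgh
v = √(2gh) = √(2 × 9.81 × 29) = 23.85 m/s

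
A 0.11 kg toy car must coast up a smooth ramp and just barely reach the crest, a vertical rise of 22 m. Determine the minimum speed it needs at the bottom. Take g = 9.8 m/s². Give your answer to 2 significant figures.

At the top it is momentarily at rest, so all KE converts to PE: ½mv² = mgh
v = √(2gh) = √(2 × 9.8 × 22) = 20.77 m/s

v = 21 m/s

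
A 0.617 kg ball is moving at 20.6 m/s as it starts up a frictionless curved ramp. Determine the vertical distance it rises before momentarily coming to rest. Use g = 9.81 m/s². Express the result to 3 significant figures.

By energy conservation, ½mv² = mgh
h = v²/(2g) = 20.6²/(2 × 9.81) = 21.63 m

h = 21.6 m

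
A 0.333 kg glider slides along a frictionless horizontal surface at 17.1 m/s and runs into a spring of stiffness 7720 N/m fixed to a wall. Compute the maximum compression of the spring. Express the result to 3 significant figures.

x = 0.112 m

At max compression the glider is momentarily at rest: ½mv² = ½kx²
x = v√(m/k) = 17.1 × √(0.333/7720) = 0.1123 m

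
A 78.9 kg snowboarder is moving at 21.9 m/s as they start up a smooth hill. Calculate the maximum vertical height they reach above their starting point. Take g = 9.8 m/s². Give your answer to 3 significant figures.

h = 24.5 m

By energy conservation, ½mv² = mgh
h = v²/(2g) = 21.9²/(2 × 9.8) = 24.47 m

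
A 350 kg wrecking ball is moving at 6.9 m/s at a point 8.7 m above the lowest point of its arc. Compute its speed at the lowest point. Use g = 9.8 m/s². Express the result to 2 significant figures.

v = 15 m/s

Equating total energy at the two states: ½mv₀² + mgh = ½mv²
v² = v₀² + 2gh = (6.9)² + 2(9.8)(8.7) = 218.13
v = √218.13 = 14.77 m/s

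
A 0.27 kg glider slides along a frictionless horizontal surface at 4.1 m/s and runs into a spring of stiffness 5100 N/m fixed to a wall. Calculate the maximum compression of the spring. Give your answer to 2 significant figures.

x = 0.030 m

At max compression the glider is momentarily at rest: ½mv² = ½kx²
x = v√(m/k) = 4.1 × √(0.27/5100) = 0.02983 m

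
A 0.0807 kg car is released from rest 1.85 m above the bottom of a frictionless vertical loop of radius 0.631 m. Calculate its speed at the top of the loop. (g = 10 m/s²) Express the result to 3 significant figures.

Energy conservation: mgh = ½mv_top² + mg(2r)
v_top² = 2g(h − 2r) = 2(10)(1.85 − 1.262) = 11.76
v_top = 3.429 m/s

v = 3.43 m/s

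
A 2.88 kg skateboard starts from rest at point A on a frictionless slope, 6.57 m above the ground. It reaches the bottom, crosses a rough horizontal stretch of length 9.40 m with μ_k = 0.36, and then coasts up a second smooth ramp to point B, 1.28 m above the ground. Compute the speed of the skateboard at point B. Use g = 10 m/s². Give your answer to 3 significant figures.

Energy at A: mgh₁ = (2.88)(10)(6.57) = 189.22 J
Friction loss: W_f = μ_k mg d = 97.46 J
At B: ½mv² + mgh₂ = mgh₁ − W_f
½mv² = 189.22 − 97.46 − 36.864 = 54.893 J
v = √(2 × 54.893/2.88) = 6.174 m/s

v = 6.17 m/s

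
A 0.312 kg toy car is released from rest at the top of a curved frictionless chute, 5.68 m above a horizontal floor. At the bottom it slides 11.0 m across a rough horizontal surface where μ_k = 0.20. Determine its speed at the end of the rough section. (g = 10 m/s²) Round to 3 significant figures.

v = 8.34 m/s

Applying the work–energy principle:
mgh = ½mv² + μ_k m g d
W_f = μ_k mg d = (0.20)(0.312)(10)(11.0) = 6.864 J
½mv² = mgh − W_f = 17.722 − 6.864 = 10.858 J
v = √(2 × 10.858/0.312) = 8.343 m/s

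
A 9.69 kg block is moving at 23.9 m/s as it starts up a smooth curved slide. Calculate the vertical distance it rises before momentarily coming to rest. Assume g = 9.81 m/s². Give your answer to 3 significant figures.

h = 29.1 m

Setting KE at the bottom equal to PE gained: ½mv² = mgh
h = v²/(2g) = 23.9²/(2 × 9.81) = 29.11 m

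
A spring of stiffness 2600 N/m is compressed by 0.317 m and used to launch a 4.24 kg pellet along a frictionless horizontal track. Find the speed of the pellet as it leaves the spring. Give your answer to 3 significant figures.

Conservation of energy: ½kx² = ½mv²
v = x√(k/m) = 0.317 × √(2600/4.24) = 7.850 m/s

v = 7.85 m/s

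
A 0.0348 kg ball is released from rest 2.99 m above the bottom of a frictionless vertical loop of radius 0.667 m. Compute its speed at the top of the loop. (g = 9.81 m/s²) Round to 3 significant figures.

v = 5.70 m/s

Energy conservation: mgh = ½mv_top² + mg(2r)
v_top² = 2g(h − 2r) = 2(9.81)(2.99 − 1.334) = 32.49
v_top = 5.700 m/s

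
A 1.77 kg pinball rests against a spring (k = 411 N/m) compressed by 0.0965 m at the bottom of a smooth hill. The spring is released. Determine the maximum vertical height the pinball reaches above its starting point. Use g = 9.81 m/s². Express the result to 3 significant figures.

All spring PE becomes gravitational PE at the highest point: ½kx² = mgh
h = kx²/(2mg) = (411)(0.0965)²/(2 × 1.77 × 9.81) = 0.1102 m

h = 0.110 m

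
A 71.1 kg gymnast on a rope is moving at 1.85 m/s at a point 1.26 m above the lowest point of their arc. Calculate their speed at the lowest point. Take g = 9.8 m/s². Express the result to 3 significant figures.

Mechanical energy is conserved (no friction): ½mv₀² + mgh = ½mv²
v² = v₀² + 2gh = (1.85)² + 2(9.8)(1.26) = 28.119
v = √28.119 = 5.303 m/s

v = 5.30 m/s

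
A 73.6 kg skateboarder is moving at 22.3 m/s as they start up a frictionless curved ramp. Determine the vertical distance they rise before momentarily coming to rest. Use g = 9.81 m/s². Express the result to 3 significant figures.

h = 25.3 m

Setting KE at the bottom equal to PE gained: ½mv² = mgh
h = v²/(2g) = 22.3²/(2 × 9.81) = 25.35 m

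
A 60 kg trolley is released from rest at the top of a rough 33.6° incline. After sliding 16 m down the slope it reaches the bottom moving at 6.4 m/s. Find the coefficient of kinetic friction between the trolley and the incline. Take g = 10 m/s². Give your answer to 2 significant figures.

μ_k = 0.51

The energy dissipated by friction is the PE lost minus the KE gained:
mgL sinθ = 5312.6 J; ½mv² = 1228.8 J
W_f = 5312.6 − 1228.8 = 4084 J
μ_k = W_f/(mg cosθ · L) = 4084/(499.8 × 16) = 0.5107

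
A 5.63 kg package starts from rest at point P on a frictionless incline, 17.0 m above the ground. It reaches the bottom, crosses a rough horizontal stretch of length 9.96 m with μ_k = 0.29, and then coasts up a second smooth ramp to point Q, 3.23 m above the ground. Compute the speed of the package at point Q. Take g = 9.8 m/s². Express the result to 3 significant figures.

v = 14.6 m/s

Energy at P: mgh₁ = (5.63)(9.8)(17.0) = 937.96 J
Friction loss: W_f = μ_k mg d = 159.4 J
At Q: ½mv² + mgh₂ = mgh₁ − W_f
½mv² = 937.96 − 159.4 − 178.21 = 600.38 J
v = √(2 × 600.38/5.63) = 14.60 m/s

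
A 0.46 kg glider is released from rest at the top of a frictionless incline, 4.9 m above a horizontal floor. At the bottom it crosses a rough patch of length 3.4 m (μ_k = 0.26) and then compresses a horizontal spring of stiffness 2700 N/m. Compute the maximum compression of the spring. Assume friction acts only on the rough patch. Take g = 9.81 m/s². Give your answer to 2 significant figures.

Initial energy: E₁ = mgh = (0.46)(9.81)(4.9) = 22.112 J
Friction removes W_f = μ_k mg d = (0.26)(0.46)(9.81)(3.4) = 3.989 J
Energy reaching the spring: E = 22.112 − 3.989 = 18.123 J
At max compression ½kx² = E ⇒ x = √(2E/k) = √(2 × 18.123/2700) = 0.1159 m

x = 0.12 m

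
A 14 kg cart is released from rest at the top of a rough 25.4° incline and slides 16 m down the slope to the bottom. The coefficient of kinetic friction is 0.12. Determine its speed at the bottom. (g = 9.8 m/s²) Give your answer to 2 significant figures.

Work–energy: mg(L sinθ) − μ_k(mg cosθ)L = ½mv²
mgh = mgL sinθ = (14)(9.8)(16)sin25.4° = 941.60 J
W_f = μ_k mg cosθ · L = (0.12)(14)(9.8)cos25.4°·16 = 238.0 J
½mv² = 941.60 − 238.0 = 703.64 J
v = √(2 × 703.64/14) = 10.03 m/s

v = 10 m/s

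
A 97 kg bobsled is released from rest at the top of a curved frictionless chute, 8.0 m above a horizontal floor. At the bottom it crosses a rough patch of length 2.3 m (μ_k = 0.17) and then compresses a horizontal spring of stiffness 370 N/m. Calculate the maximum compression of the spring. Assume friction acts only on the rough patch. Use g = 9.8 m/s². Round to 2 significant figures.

x = 6.3 m

Initial energy: E₁ = mgh = (97)(9.8)(8.0) = 7604.8 J
Friction removes W_f = μ_k mg d = (0.17)(97)(9.8)(2.3) = 371.7 J
Energy reaching the spring: E = 7604.8 − 371.7 = 7233.1 J
At max compression ½kx² = E ⇒ x = √(2E/k) = √(2 × 7233.1/370) = 6.253 m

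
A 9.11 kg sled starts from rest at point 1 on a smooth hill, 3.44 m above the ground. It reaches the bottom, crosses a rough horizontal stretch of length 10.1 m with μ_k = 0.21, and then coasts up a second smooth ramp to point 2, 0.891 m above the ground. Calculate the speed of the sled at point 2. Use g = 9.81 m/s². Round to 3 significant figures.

Energy at 1: mgh₁ = (9.11)(9.81)(3.44) = 307.43 J
Friction loss: W_f = μ_k mg d = 189.6 J
At 2: ½mv² + mgh₂ = mgh₁ − W_f
½mv² = 307.43 − 189.6 − 79.628 = 38.250 J
v = √(2 × 38.250/9.11) = 2.898 m/s

v = 2.90 m/s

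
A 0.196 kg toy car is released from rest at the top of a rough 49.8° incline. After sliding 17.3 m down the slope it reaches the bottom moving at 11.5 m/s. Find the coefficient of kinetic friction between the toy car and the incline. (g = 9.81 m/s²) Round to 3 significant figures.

Energy balance down the incline: mg L sinθ − ½mv² = μ_k (mg cosθ) L
mgL sinθ = 25.407 J; ½mv² = 12.960 J
W_f = 25.407 − 12.960 = 12.45 J
μ_k = W_f/(mg cosθ · L) = 12.45/(1.241 × 17.3) = 0.5797

μ_k = 0.580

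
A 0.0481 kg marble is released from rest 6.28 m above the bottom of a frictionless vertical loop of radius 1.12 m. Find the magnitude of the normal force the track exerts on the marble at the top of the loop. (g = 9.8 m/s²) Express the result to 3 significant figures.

Energy from release to top (height 2r): mgh = ½mv_top² + mg(2r)
v_top² = 2g(h − 2r) = 2(9.8)(6.28 − 2.240) = 79.184 m²/s²
At the top, both N and weight point toward the centre: N + mg = mv_top²/r
N = m(v_top²/r − g) = 0.0481(79.184/1.12 − 9.8) = 2.929 N

N = 2.93 N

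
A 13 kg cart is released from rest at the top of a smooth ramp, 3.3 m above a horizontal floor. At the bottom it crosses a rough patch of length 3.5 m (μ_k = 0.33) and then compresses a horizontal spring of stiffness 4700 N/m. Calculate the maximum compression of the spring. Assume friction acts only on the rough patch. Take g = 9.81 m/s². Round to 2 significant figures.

x = 0.34 m

Initial energy: E₁ = mgh = (13)(9.81)(3.3) = 420.85 J
Friction removes W_f = μ_k mg d = (0.33)(13)(9.81)(3.5) = 147.3 J
Energy reaching the spring: E = 420.85 − 147.3 = 273.55 J
At max compression ½kx² = E ⇒ x = √(2E/k) = √(2 × 273.55/4700) = 0.3412 m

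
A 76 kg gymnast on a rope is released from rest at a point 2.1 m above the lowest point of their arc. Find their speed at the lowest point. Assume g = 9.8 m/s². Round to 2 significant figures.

Mechanical energy is conserved (no friction): mgh = ½mv²
v = √(2gh) = √(2 × 9.8 × 2.1) = √41.160 = 6.416 m/s

v = 6.4 m/s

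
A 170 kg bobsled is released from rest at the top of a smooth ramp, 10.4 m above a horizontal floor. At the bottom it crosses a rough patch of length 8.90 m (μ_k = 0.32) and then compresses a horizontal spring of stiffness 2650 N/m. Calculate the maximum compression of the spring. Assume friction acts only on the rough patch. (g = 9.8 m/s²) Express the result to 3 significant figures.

x = 3.08 m

Initial energy: E₁ = mgh = (170)(9.8)(10.4) = 17326 J
Friction removes W_f = μ_k mg d = (0.32)(170)(9.8)(8.90) = 4745 J
Energy reaching the spring: E = 17326 − 4745 = 12582 J
At max compression ½kx² = E ⇒ x = √(2E/k) = √(2 × 12582/2650) = 3.081 m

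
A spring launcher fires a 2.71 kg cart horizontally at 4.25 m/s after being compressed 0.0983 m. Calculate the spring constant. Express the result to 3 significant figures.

k = 5070 N/m

Energy stored in the spring equals the launch KE: ½kx² = ½mv²
k = mv²/x² = (2.71)(4.25)²/(0.0983)² = 5066 N/m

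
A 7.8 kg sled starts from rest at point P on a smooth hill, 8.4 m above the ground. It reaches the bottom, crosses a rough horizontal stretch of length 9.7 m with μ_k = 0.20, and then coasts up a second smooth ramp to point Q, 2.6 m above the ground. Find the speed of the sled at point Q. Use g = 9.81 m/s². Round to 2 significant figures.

v = 8.7 m/s

Energy at P: mgh₁ = (7.8)(9.81)(8.4) = 642.75 J
Friction loss: W_f = μ_k mg d = 148.4 J
At Q: ½mv² + mgh₂ = mgh₁ − W_f
½mv² = 642.75 − 148.4 − 198.95 = 295.36 J
v = √(2 × 295.36/7.8) = 8.702 m/s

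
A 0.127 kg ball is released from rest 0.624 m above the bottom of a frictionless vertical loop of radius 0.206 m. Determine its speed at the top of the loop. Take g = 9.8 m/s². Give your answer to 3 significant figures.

Energy conservation: mgh = ½mv_top² + mg(2r)
v_top² = 2g(h − 2r) = 2(9.8)(0.624 − 0.4120) = 4.155
v_top = 2.038 m/s

v = 2.04 m/s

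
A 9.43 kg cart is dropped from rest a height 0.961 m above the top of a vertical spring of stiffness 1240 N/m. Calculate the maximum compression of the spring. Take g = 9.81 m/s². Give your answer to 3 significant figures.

Measuring PE from the top of the relaxed spring, at max compression the cart has dropped H + x with zero KE, so:
mg(H + x) = ½kx²
½(1240)x² − (9.43)(9.81)x − (9.43)(9.81)(0.961) = 0
620.0x² − 92.51x − 88.90 = 0
x = [92.51 + √(8558 + 220473)]/(2 × 620.0) = 0.4605 m

x = 0.461 m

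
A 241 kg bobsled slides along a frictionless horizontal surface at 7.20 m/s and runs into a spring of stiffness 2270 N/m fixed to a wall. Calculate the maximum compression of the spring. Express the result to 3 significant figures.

x = 2.35 m

Conservation of energy between contact and max compression: ½mv² = ½kx²
x = v√(m/k) = 7.20 × √(241/2270) = 2.346 m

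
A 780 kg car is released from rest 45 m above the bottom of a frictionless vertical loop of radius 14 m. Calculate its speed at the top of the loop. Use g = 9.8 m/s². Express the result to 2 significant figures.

v = 18 m/s

Energy conservation: mgh = ½mv_top² + mg(2r)
v_top² = 2g(h − 2r) = 2(9.8)(45 − 28.00) = 333.2
v_top = 18.25 m/s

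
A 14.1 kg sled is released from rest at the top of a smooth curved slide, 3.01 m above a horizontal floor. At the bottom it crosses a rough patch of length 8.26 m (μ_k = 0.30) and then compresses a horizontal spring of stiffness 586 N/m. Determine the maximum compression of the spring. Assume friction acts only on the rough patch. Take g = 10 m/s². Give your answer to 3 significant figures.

x = 0.506 m

Initial energy: E₁ = mgh = (14.1)(10)(3.01) = 424.41 J
Friction removes W_f = μ_k mg d = (0.30)(14.1)(10)(8.26) = 349.4 J
Energy reaching the spring: E = 424.41 − 349.4 = 75.012 J
At max compression ½kx² = E ⇒ x = √(2E/k) = √(2 × 75.012/586) = 0.5060 m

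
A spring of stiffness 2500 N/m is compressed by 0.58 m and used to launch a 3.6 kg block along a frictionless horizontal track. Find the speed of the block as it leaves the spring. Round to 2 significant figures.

v = 15 m/s

Conservation of energy: ½kx² = ½mv²
v = x√(k/m) = 0.58 × √(2500/3.6) = 15.28 m/s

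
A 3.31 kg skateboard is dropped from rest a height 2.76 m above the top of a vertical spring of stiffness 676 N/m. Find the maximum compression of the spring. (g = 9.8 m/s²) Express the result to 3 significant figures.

Measuring PE from the top of the relaxed spring, at max compression the skateboard has dropped H + x with zero KE, so:
mg(H + x) = ½kx²
½(676)x² − (3.31)(9.8)x − (3.31)(9.8)(2.76) = 0
338.0x² − 32.44x − 89.53 = 0
x = [32.44 + √(1052 + 121043)]/(2 × 338.0) = 0.5649 m

x = 0.565 m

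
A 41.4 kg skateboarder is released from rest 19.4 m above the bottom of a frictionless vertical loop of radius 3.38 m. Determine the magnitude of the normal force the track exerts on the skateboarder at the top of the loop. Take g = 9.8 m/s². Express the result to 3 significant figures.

N = 2630 N

Energy from release to top (height 2r): mgh = ½mv_top² + mg(2r)
v_top² = 2g(h − 2r) = 2(9.8)(19.4 − 6.760) = 247.74 m²/s²
At the top, both N and weight point toward the centre: N + mg = mv_top²/r
N = m(v_top²/r − g) = 41.4(247.74/3.38 − 9.8) = 2629 N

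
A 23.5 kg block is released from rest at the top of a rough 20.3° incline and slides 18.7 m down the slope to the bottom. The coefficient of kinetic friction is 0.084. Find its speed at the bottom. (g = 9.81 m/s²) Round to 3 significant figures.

Energy: mgh = ½mv² + W_f, with h = L sinθ and W_f = μ_k (mg cosθ) L
mgh = mgL sinθ = (23.5)(9.81)(18.7)sin20.3° = 1495.6 J
W_f = μ_k mg cosθ · L = (0.084)(23.5)(9.81)cos20.3°·18.7 = 339.6 J
½mv² = 1495.6 − 339.6 = 1156.0 J
v = √(2 × 1156.0/23.5) = 9.919 m/s

v = 9.92 m/s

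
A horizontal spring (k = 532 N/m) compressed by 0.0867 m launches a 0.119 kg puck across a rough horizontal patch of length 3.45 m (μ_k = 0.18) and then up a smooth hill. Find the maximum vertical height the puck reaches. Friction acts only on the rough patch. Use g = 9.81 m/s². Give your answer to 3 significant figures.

h = 1.09 m

Spring energy: E₀ = ½kx² = ½(532)(0.0867)² = 1.9995 J
Friction: W_f = μ_k mg d = (0.18)(0.119)(9.81)(3.45) = 0.7249 J
Energy at base of ramp: E = 1.9995 − 0.7249 = 1.2745 J
At max height all remaining energy is PE: mgh = E ⇒ h = E/(mg) = 1.2745/(0.119 × 9.81) = 1.092 m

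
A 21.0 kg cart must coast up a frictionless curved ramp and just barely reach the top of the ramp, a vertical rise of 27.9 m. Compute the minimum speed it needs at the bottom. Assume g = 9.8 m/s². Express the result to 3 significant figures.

v = 23.4 m/s

At the top it is momentarily at rest, so all KE converts to PE: ½mv² = mgh
v = √(2gh) = √(2 × 9.8 × 27.9) = 23.38 m/s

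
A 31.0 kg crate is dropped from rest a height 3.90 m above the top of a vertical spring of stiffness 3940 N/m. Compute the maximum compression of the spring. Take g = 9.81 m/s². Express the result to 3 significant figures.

Take the reference level at the top of the uncompressed spring. At max compression the crate has fallen H + x and is momentarily at rest:
mg(H + x) = ½kx²
½(3940)x² − (31.0)(9.81)x − (31.0)(9.81)(3.90) = 0
1970x² − 304.1x − 1186 = 0
x = [304.1 + √(92483 + 9.3459e+06)]/(2 × 1970) = 0.8569 m

x = 0.857 m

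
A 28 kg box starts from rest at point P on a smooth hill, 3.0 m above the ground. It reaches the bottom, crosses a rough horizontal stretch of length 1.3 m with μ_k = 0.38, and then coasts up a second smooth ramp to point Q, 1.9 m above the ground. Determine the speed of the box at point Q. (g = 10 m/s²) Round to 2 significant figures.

v = 3.5 m/s

Energy at P: mgh₁ = (28)(10)(3.0) = 840.00 J
Friction loss: W_f = μ_k mg d = 138.3 J
At Q: ½mv² + mgh₂ = mgh₁ − W_f
½mv² = 840.00 − 138.3 − 532.00 = 169.68 J
v = √(2 × 169.68/28) = 3.481 m/s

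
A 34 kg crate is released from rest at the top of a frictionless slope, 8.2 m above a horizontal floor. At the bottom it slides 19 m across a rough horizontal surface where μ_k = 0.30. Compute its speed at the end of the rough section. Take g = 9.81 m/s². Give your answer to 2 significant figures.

Energy at the top = energy at the end + work done against friction:
mgh = ½mv² + μ_k m g d
W_f = μ_k mg d = (0.30)(34)(9.81)(19) = 1901 J
½mv² = mgh − W_f = 2735.0 − 1901 = 833.85 J
v = √(2 × 833.85/34) = 7.004 m/s

v = 7.0 m/s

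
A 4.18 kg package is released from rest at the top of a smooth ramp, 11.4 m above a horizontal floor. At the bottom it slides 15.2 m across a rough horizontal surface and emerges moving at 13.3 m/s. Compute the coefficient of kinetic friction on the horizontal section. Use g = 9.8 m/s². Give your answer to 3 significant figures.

Energy at the top = energy at the end + work done against friction:
mgh = ½mv² + μ_k m g d
mgh = 466.99 J; ½mv² = 369.70 J
W_f = 466.99 − 369.70 = 97.29 J
μ_k = W_f/(mg·d) = 97.29/(40.96 × 15.2) = 0.1562

μ_k = 0.156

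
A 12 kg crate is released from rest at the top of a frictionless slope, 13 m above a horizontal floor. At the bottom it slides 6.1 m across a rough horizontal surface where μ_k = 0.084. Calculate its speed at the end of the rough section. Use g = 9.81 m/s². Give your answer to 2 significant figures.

Energy at the top = energy at the end + work done against friction:
mgh = ½mv² + μ_k m g d
W_f = μ_k mg d = (0.084)(12)(9.81)(6.1) = 60.32 J
½mv² = mgh − W_f = 1530.4 − 60.32 = 1470.0 J
v = √(2 × 1470.0/12) = 15.65 m/s

v = 16 m/s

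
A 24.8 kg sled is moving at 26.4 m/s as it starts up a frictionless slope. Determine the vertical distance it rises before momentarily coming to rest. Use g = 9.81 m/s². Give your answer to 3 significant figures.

h = 35.5 m

By energy conservation, ½mv² = mgh
h = v²/(2g) = 26.4²/(2 × 9.81) = 35.52 m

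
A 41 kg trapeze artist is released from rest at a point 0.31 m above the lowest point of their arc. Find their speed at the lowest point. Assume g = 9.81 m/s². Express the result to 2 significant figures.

Mechanical energy is conserved (no friction): mgh = ½mv²
The mass cancels from both sides.
v = √(2gh) = √(2 × 9.81 × 0.31) = √6.0822 = 2.466 m/s

v = 2.5 m/s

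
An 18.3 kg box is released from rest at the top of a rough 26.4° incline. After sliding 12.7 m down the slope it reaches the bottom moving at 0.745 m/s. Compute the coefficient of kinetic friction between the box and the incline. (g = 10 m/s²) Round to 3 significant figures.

The energy dissipated by friction is the PE lost minus the KE gained:
mgL sinθ = 1033.4 J; ½mv² = 5.0785 J
W_f = 1033.4 − 5.0785 = 1028 J
μ_k = W_f/(mg cosθ · L) = 1028/(163.9 × 12.7) = 0.4940

μ_k = 0.494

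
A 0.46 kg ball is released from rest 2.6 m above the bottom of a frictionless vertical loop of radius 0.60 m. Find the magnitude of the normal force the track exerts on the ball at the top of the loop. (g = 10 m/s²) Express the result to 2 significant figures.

N = 17 N

Energy from release to top (height 2r): mgh = ½mv_top² + mg(2r)
v_top² = 2g(h − 2r) = 2(10)(2.6 − 1.200) = 28.000 m²/s²
At the top, both N and weight point toward the centre: N + mg = mv_top²/r
N = m(v_top²/r − g) = 0.46(28.000/0.60 − 10) = 16.87 N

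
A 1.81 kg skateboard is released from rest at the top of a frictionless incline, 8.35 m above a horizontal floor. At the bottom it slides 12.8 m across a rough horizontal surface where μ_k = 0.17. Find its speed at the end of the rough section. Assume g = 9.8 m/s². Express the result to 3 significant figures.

v = 11.0 m/s

Energy bookkeeping (friction removes W_f = μ_k N d):
mgh = ½mv² + μ_k m g d
W_f = μ_k mg d = (0.17)(1.81)(9.8)(12.8) = 38.60 J
½mv² = mgh − W_f = 148.11 − 38.60 = 109.51 J
v = √(2 × 109.51/1.81) = 11.00 m/s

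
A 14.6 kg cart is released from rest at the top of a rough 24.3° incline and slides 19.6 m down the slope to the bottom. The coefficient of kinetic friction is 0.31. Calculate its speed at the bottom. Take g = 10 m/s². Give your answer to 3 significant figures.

Work–energy: mg(L sinθ) − μ_k(mg cosθ)L = ½mv²
mgh = mgL sinθ = (14.6)(10)(19.6)sin24.3° = 1177.6 J
W_f = μ_k mg cosθ · L = (0.31)(14.6)(10)cos24.3°·19.6 = 808.5 J
½mv² = 1177.6 − 808.5 = 369.09 J
v = √(2 × 369.09/14.6) = 7.111 m/s

v = 7.11 m/s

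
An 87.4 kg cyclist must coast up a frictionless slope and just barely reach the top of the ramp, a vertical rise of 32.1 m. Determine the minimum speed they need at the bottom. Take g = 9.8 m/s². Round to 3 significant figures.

v = 25.1 m/s

At the top they are momentarily at rest, so all KE converts to PE: ½mv² = mgh
v = √(2gh) = √(2 × 9.8 × 32.1) = 25.08 m/s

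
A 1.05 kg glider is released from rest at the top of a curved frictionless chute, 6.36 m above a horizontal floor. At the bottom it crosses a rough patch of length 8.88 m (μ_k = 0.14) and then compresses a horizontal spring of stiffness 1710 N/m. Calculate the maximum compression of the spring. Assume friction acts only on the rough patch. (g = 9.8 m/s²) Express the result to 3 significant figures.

x = 0.248 m

Initial energy: E₁ = mgh = (1.05)(9.8)(6.36) = 65.444 J
Friction removes W_f = μ_k mg d = (0.14)(1.05)(9.8)(8.88) = 12.79 J
Energy reaching the spring: E = 65.444 − 12.79 = 52.652 J
At max compression ½kx² = E ⇒ x = √(2E/k) = √(2 × 52.652/1710) = 0.2482 m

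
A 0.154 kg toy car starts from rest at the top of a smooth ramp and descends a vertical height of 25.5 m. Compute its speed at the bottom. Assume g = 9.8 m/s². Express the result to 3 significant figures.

v = 22.4 m/s

Mechanical energy is conserved (no friction): mgh = ½mv²
The mass cancels from both sides.
v = √(2gh) = √(2 × 9.8 × 25.5) = √499.80 = 22.36 m/s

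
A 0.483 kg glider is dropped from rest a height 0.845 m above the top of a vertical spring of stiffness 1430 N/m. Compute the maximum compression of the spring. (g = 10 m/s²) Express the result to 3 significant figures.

Take the reference level at the top of the uncompressed spring. At max compression the glider has fallen H + x and is momentarily at rest:
mg(H + x) = ½kx²
½(1430)x² − (0.483)(10)x − (0.483)(10)(0.845) = 0
715.0x² − 4.830x − 4.081 = 0
x = [4.830 + √(23.33 + 11673)]/(2 × 715.0) = 0.07901 m

x = 0.0790 m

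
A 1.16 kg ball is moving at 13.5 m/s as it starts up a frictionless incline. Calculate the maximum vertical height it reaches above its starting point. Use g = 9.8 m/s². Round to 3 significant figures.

By energy conservation, ½mv² = mgh
h = v²/(2g) = 13.5²/(2 × 9.8) = 9.298 m

h = 9.30 m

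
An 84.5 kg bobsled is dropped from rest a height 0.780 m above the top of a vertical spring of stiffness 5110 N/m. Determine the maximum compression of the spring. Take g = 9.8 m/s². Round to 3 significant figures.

x = 0.690 m

Take the reference level at the top of the uncompressed spring. At max compression the bobsled has fallen H + x and is momentarily at rest:
mg(H + x) = ½kx²
½(5110)x² − (84.5)(9.8)x − (84.5)(9.8)(0.780) = 0
2555x² − 828.1x − 645.9 = 0
x = [828.1 + √(685750 + 6.6013e+06)]/(2 × 2555) = 0.6903 m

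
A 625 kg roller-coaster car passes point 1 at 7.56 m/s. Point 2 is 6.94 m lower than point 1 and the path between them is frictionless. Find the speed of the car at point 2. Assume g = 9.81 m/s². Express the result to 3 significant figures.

Equating total energy at the two states: ½mv₀² + mgh = ½mv²
v² = v₀² + 2gh = (7.56)² + 2(9.81)(6.94) = 193.32
v = √193.32 = 13.90 m/s

v = 13.9 m/s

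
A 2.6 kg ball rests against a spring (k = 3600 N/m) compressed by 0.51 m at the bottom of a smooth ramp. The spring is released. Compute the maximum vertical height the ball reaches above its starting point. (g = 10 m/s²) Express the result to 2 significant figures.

h = 18 m

All spring PE becomes gravitational PE at the highest point: ½kx² = mgh
h = kx²/(2mg) = (3600)(0.51)²/(2 × 2.6 × 10) = 18.01 m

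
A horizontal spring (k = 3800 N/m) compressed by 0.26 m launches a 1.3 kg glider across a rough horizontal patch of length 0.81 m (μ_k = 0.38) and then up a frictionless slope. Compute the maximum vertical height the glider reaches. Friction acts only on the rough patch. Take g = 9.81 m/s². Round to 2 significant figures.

Spring energy: E₀ = ½kx² = ½(3800)(0.26)² = 128.44 J
Friction: W_f = μ_k mg d = (0.38)(1.3)(9.81)(0.81) = 3.925 J
Energy at base of ramp: E = 128.44 − 3.925 = 124.51 J
At max height all remaining energy is PE: mgh = E ⇒ h = E/(mg) = 124.51/(1.3 × 9.81) = 9.764 m

h = 9.8 m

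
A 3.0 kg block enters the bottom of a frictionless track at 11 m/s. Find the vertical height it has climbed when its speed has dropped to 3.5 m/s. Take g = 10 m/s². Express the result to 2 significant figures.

Energy balance between the two points: ½mv₁² = ½mv₂² + mgh
h = (v₁² − v₂²)/(2g) = (11² − 3.5²)/(2 × 10) = 5.438 m

h = 5.4 m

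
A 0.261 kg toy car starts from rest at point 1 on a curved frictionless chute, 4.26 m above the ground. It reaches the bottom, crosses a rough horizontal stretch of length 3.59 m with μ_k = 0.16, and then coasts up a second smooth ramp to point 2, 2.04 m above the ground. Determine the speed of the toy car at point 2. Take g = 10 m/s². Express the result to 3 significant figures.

Energy at 1: mgh₁ = (0.261)(10)(4.26) = 11.119 J
Friction loss: W_f = μ_k mg d = 1.499 J
At 2: ½mv² + mgh₂ = mgh₁ − W_f
½mv² = 11.119 − 1.499 − 5.3244 = 4.2950 J
v = √(2 × 4.2950/0.261) = 5.737 m/s

v = 5.74 m/s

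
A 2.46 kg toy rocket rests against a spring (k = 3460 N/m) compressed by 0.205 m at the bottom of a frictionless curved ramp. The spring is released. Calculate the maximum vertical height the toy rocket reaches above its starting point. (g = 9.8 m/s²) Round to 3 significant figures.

h = 3.02 m

Energy conservation from release to the highest point: ½kx² = mgh
h = kx²/(2mg) = (3460)(0.205)²/(2 × 2.46 × 9.8) = 3.016 m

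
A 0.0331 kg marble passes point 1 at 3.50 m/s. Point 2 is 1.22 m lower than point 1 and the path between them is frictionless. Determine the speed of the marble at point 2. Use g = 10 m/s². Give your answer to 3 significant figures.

v = 6.05 m/s

Equating total energy at the two states: ½mv₀² + mgh = ½mv²
The mass cancels from both sides.
v² = v₀² + 2gh = (3.50)² + 2(10)(1.22) = 36.650
v = √36.650 = 6.054 m/s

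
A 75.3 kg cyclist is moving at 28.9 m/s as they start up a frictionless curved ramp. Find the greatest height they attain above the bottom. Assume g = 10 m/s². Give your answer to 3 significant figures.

h = 41.8 m

By energy conservation, ½mv² = mgh
h = v²/(2g) = 28.9²/(2 × 10) = 41.76 m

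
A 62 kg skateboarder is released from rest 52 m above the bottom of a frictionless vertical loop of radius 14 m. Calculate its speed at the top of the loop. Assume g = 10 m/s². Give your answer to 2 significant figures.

Energy conservation: mgh = ½mv_top² + mg(2r)
v_top² = 2g(h − 2r) = 2(10)(52 − 28.00) = 480.0
v_top = 21.91 m/s

v = 22 m/s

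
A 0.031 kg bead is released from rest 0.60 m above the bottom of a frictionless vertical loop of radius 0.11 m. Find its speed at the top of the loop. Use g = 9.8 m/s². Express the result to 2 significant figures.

Energy conservation: mgh = ½mv_top² + mg(2r)
v_top² = 2g(h − 2r) = 2(9.8)(0.60 − 0.2200) = 7.448
v_top = 2.729 m/s

v = 2.7 m/s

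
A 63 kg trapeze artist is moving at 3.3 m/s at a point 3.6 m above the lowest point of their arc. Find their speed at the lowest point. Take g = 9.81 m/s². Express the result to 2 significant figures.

By conservation of mechanical energy, ½mv₀² + mgh = ½mv²
v² = v₀² + 2gh = (3.3)² + 2(9.81)(3.6) = 81.522
v = √81.522 = 9.029 m/s

v = 9.0 m/s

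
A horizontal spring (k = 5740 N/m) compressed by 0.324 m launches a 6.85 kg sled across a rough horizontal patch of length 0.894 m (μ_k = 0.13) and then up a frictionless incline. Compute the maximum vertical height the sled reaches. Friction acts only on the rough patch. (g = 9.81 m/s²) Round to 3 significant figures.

Spring energy: E₀ = ½kx² = ½(5740)(0.324)² = 301.28 J
Friction: W_f = μ_k mg d = (0.13)(6.85)(9.81)(0.894) = 7.810 J
Energy at base of ramp: E = 301.28 − 7.810 = 293.47 J
At max height all remaining energy is PE: mgh = E ⇒ h = E/(mg) = 293.47/(6.85 × 9.81) = 4.367 m

h = 4.37 m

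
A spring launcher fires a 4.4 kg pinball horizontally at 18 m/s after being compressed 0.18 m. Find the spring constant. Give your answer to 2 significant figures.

k = 44000 N/m

Energy stored in the spring equals the launch KE: ½kx² = ½mv²
k = mv²/x² = (4.4)(18)²/(0.18)² = 44000 N/m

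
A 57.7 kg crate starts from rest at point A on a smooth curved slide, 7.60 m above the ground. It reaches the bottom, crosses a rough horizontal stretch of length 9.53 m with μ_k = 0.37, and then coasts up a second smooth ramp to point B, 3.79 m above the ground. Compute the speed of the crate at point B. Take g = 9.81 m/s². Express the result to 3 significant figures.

v = 2.36 m/s

Energy at A: mgh₁ = (57.7)(9.81)(7.60) = 4301.9 J
Friction loss: W_f = μ_k mg d = 1996 J
At B: ½mv² + mgh₂ = mgh₁ − W_f
½mv² = 4301.9 − 1996 − 2145.3 = 160.70 J
v = √(2 × 160.70/57.7) = 2.360 m/s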